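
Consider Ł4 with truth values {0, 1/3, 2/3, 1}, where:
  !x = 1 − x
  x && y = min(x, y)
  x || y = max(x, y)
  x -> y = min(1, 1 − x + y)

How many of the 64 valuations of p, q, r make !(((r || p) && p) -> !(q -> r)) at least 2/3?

value 1: 10 assignments (counts)
value 2/3: 13 assignments (counts)
value 1/3: 15 assignments
value 0: 26 assignments
So 23 of the 64 assignments meet the threshold.

23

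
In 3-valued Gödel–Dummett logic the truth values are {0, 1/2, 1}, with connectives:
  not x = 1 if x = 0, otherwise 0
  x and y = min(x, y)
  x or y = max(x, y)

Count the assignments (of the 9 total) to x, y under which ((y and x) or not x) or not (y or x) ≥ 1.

x = 0, y = 0 ↦ 1  ≥
x = 0, y = 1/2 ↦ 1  ≥
x = 0, y = 1 ↦ 1  ≥
x = 1/2, y = 0 ↦ 0  <
x = 1/2, y = 1/2 ↦ 1/2  <
x = 1/2, y = 1 ↦ 1/2  <
x = 1, y = 0 ↦ 0  <
x = 1, y = 1/2 ↦ 1/2  <
x = 1, y = 1 ↦ 1  ≥
So 4 of the 9 assignments meet the threshold.

4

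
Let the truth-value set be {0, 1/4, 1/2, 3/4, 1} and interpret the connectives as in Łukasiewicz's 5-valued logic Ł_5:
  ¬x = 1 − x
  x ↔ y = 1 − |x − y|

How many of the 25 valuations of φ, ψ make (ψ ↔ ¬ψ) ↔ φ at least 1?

value 1: 5 assignments (counts)
value 3/4: 7 assignments
value 1/2: 7 assignments
value 1/4: 3 assignments
value 0: 3 assignments
So 5 of the 25 assignments meet the threshold.

5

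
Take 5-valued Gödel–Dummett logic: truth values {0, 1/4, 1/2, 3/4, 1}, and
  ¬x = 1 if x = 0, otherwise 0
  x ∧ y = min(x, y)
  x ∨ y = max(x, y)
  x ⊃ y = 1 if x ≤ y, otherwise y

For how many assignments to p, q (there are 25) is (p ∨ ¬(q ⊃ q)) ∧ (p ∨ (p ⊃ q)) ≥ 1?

5

value 1: 5 assignments (counts)
value 3/4: 5 assignments
value 1/2: 5 assignments
value 1/4: 5 assignments
value 0: 5 assignments
So 5 of the 25 assignments meet the threshold.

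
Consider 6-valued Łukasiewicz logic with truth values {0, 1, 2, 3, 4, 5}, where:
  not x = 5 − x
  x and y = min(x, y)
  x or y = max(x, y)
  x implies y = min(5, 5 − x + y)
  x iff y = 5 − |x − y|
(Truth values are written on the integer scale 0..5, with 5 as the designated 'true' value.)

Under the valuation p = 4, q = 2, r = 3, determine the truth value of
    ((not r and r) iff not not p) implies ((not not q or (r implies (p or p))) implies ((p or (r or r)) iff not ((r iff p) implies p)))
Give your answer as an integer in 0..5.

3

not r = not 3 = 2
not r and r = 2 and 3 = 2
not p = not 4 = 1
not not p = not 1 = 4
(not r and r) iff not not p = 2 iff 4 = 3
not q = not 2 = 3
not not q = not 3 = 2
p or p = 4 or 4 = 4
r implies (p or p) = 3 implies 4 = 5
not not q or (r implies (p or p)) = 2 or 5 = 5
r or r = 3 or 3 = 3
p or (r or r) = 4 or 3 = 4
r iff p = 3 iff 4 = 4
(r iff p) implies p = 4 implies 4 = 5
not ((r iff p) implies p) = not 5 = 0
(p or (r or r)) iff not ((r iff p) implies p) = 4 iff 0 = 1
(not not q or (r implies (p or p))) implies ((p or (r or r)) iff not ((r iff p) implies p)) = 5 implies 1 = 1
((not r and r) iff not not p) implies ((not not q or (r implies (p or p))) implies ((p or (r or r)) iff not ((r iff p) implies p))) = 3 implies 1 = 3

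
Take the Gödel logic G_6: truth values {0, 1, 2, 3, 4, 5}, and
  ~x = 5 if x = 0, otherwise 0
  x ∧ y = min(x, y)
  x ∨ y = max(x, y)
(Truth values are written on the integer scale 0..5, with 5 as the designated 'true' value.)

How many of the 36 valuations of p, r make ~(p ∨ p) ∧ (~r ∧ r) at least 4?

0

value 0: 36 assignments
So 0 of the 36 assignments meet the threshold.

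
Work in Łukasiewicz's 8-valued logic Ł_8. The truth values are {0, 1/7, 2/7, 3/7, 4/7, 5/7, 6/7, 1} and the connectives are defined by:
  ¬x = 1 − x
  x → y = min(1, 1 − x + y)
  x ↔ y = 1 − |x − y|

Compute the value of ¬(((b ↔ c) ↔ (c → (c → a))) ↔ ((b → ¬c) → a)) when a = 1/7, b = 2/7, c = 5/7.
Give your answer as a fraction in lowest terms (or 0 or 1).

b ↔ c = 2/7 ↔ 5/7 = 4/7
c → a = 5/7 → 1/7 = 3/7
c → (c → a) = 5/7 → 3/7 = 5/7
(b ↔ c) ↔ (c → (c → a)) = 4/7 ↔ 5/7 = 6/7
¬c = ¬5/7 = 2/7
b → ¬c = 2/7 → 2/7 = 1
(b → ¬c) → a = 1 → 1/7 = 1/7
((b ↔ c) ↔ (c → (c → a))) ↔ ((b → ¬c) → a) = 6/7 ↔ 1/7 = 2/7
¬(((b ↔ c) ↔ (c → (c → a))) ↔ ((b → ¬c) → a)) = ¬2/7 = 5/7

5/7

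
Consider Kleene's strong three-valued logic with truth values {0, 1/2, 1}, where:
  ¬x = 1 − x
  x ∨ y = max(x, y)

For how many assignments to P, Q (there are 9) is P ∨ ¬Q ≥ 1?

5

P = 0, Q = 0 ↦ 1  ≥
P = 0, Q = 1/2 ↦ 1/2  <
P = 0, Q = 1 ↦ 0  <
P = 1/2, Q = 0 ↦ 1  ≥
P = 1/2, Q = 1/2 ↦ 1/2  <
P = 1/2, Q = 1 ↦ 1/2  <
P = 1, Q = 0 ↦ 1  ≥
P = 1, Q = 1/2 ↦ 1  ≥
P = 1, Q = 1 ↦ 1  ≥
So 5 of the 9 assignments meet the threshold.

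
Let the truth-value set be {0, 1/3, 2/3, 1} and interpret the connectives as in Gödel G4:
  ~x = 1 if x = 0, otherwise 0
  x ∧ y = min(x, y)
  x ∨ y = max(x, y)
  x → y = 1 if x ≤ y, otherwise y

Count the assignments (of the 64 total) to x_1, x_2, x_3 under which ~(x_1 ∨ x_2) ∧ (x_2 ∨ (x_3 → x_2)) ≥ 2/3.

value 1: 1 assignment (counts)
value 0: 63 assignments
So 1 of the 64 assignments meets the threshold.

1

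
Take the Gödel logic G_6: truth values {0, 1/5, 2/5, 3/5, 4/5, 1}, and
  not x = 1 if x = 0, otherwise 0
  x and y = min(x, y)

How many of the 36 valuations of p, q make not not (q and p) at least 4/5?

value 1: 25 assignments (counts)
value 0: 11 assignments
So 25 of the 36 assignments meet the threshold.

25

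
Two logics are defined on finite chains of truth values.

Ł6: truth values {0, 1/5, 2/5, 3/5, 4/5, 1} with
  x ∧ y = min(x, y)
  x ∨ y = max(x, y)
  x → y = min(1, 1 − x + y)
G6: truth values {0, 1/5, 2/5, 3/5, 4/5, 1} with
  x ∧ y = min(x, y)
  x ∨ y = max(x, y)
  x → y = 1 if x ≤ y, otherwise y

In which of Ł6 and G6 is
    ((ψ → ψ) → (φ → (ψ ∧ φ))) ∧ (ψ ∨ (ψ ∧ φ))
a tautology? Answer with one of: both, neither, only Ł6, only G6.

In Ł6: at φ = 0, ψ = 0 the value is 0 — not a tautology.
In G6: at φ = 0, ψ = 0 the value is 0 — not a tautology.

neither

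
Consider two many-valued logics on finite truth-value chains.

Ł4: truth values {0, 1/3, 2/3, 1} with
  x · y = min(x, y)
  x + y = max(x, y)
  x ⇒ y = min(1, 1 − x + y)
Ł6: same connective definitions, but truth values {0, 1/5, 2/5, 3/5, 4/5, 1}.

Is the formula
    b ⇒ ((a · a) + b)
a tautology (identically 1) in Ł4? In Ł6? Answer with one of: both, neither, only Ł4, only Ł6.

In Ł4: every assignment gives 1 — tautology.
In Ł6: every assignment gives 1 — tautology.

both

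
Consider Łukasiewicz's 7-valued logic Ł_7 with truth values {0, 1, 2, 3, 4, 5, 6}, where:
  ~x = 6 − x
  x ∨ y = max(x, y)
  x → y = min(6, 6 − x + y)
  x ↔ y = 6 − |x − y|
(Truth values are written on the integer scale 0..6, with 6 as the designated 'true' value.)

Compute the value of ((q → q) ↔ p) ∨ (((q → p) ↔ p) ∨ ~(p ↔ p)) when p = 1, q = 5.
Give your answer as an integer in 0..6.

5

q → q = 5 → 5 = 6
(q → q) ↔ p = 6 ↔ 1 = 1
q → p = 5 → 1 = 2
(q → p) ↔ p = 2 ↔ 1 = 5
p ↔ p = 1 ↔ 1 = 6
~(p ↔ p) = ~6 = 0
((q → p) ↔ p) ∨ ~(p ↔ p) = 5 ∨ 0 = 5
((q → q) ↔ p) ∨ (((q → p) ↔ p) ∨ ~(p ↔ p)) = 1 ∨ 5 = 5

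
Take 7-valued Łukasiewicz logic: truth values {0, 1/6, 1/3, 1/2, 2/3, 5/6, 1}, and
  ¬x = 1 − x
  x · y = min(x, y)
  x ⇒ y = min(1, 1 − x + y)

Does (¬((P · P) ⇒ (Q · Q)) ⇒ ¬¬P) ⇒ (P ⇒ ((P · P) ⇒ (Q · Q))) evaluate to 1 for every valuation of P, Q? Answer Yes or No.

No

Counterexample: take P = 2/3, Q = 0.
P · P = 2/3 · 2/3 = 2/3
Q · Q = 0 · 0 = 0
(P · P) ⇒ (Q · Q) = 2/3 ⇒ 0 = 1/3
¬((P · P) ⇒ (Q · Q)) = ¬1/3 = 2/3
¬P = ¬2/3 = 1/3
¬¬P = ¬1/3 = 2/3
¬((P · P) ⇒ (Q · Q)) ⇒ ¬¬P = 2/3 ⇒ 2/3 = 1
P · P = 2/3 · 2/3 = 2/3
Q · Q = 0 · 0 = 0
(P · P) ⇒ (Q · Q) = 2/3 ⇒ 0 = 1/3
P ⇒ ((P · P) ⇒ (Q · Q)) = 2/3 ⇒ 1/3 = 2/3
(¬((P · P) ⇒ (Q · Q)) ⇒ ¬¬P) ⇒ (P ⇒ ((P · P) ⇒ (Q · Q))) = 1 ⇒ 2/3 = 2/3
This gives 2/3 ≠ 1.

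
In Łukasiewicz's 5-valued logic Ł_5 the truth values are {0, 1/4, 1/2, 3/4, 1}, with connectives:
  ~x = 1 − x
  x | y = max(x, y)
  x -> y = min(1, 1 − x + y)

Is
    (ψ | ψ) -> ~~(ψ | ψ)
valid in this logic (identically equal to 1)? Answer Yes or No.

ψ = 0 ↦ 1
ψ = 1/4 ↦ 1
ψ = 1/2 ↦ 1
ψ = 3/4 ↦ 1
ψ = 1 ↦ 1
Every assignment gives a value ≥ 1.

Yes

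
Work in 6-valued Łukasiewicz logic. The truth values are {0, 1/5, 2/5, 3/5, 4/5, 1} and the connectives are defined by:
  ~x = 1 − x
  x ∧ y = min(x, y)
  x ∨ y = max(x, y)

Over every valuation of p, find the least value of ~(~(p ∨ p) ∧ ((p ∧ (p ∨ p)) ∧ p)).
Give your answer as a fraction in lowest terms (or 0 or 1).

Take p = 2/5:
p ∨ p = 2/5 ∨ 2/5 = 2/5
~(p ∨ p) = ~2/5 = 3/5
p ∨ p = 2/5 ∨ 2/5 = 2/5
p ∧ (p ∨ p) = 2/5 ∧ 2/5 = 2/5
(p ∧ (p ∨ p)) ∧ p = 2/5 ∧ 2/5 = 2/5
~(p ∨ p) ∧ ((p ∧ (p ∨ p)) ∧ p) = 3/5 ∧ 2/5 = 2/5
~(~(p ∨ p) ∧ ((p ∧ (p ∨ p)) ∧ p)) = ~2/5 = 3/5
No assignment yields a value below 3/5, so this is the minimum.

3/5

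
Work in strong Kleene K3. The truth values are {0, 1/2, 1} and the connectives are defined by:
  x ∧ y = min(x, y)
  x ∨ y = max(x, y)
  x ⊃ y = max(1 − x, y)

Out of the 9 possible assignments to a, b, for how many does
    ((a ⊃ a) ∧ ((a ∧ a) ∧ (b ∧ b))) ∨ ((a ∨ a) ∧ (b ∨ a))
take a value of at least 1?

a = 0, b = 0 ↦ 0  <
a = 0, b = 1/2 ↦ 0  <
a = 0, b = 1 ↦ 0  <
a = 1/2, b = 0 ↦ 1/2  <
a = 1/2, b = 1/2 ↦ 1/2  <
a = 1/2, b = 1 ↦ 1/2  <
a = 1, b = 0 ↦ 1  ≥
a = 1, b = 1/2 ↦ 1  ≥
a = 1, b = 1 ↦ 1  ≥
So 3 of the 9 assignments meet the threshold.

3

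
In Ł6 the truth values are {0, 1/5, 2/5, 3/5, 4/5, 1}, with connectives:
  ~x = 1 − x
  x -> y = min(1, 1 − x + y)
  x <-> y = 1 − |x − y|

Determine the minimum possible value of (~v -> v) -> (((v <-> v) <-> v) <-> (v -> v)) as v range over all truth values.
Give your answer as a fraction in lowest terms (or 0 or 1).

Take v = 2/5:
~v = ~2/5 = 3/5
~v -> v = 3/5 -> 2/5 = 4/5
v <-> v = 2/5 <-> 2/5 = 1
(v <-> v) <-> v = 1 <-> 2/5 = 2/5
v -> v = 2/5 -> 2/5 = 1
((v <-> v) <-> v) <-> (v -> v) = 2/5 <-> 1 = 2/5
(~v -> v) -> (((v <-> v) <-> v) <-> (v -> v)) = 4/5 -> 2/5 = 3/5
No assignment yields a value below 3/5, so this is the minimum.

3/5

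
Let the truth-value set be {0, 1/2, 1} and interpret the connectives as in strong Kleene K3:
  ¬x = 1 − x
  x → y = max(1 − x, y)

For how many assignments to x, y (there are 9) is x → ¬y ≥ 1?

5

x = 0, y = 0 ↦ 1  ≥
x = 0, y = 1/2 ↦ 1  ≥
x = 0, y = 1 ↦ 1  ≥
x = 1/2, y = 0 ↦ 1  ≥
x = 1/2, y = 1/2 ↦ 1/2  <
x = 1/2, y = 1 ↦ 1/2  <
x = 1, y = 0 ↦ 1  ≥
x = 1, y = 1/2 ↦ 1/2  <
x = 1, y = 1 ↦ 0  <
So 5 of the 9 assignments meet the threshold.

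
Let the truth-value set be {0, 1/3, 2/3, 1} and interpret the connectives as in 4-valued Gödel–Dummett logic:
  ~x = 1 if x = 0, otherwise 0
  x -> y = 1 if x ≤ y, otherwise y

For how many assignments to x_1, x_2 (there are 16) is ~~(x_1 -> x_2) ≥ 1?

13

x_1 = 0, x_2 = 0 ↦ 1  ≥
x_1 = 0, x_2 = 1/3 ↦ 1  ≥
x_1 = 0, x_2 = 2/3 ↦ 1  ≥
x_1 = 0, x_2 = 1 ↦ 1  ≥
x_1 = 1/3, x_2 = 0 ↦ 0  <
x_1 = 1/3, x_2 = 1/3 ↦ 1  ≥
x_1 = 1/3, x_2 = 2/3 ↦ 1  ≥
x_1 = 1/3, x_2 = 1 ↦ 1  ≥
x_1 = 2/3, x_2 = 0 ↦ 0  <
x_1 = 2/3, x_2 = 1/3 ↦ 1  ≥
x_1 = 2/3, x_2 = 2/3 ↦ 1  ≥
x_1 = 2/3, x_2 = 1 ↦ 1  ≥
x_1 = 1, x_2 = 0 ↦ 0  <
x_1 = 1, x_2 = 1/3 ↦ 1  ≥
x_1 = 1, x_2 = 2/3 ↦ 1  ≥
x_1 = 1, x_2 = 1 ↦ 1  ≥
So 13 of the 16 assignments meet the threshold.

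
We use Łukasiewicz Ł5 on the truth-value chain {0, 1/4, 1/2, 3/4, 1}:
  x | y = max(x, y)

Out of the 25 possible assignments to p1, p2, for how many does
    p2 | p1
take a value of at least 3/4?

value 1: 9 assignments (counts)
value 3/4: 7 assignments (counts)
value 1/2: 5 assignments
value 1/4: 3 assignments
value 0: 1 assignment
So 16 of the 25 assignments meet the threshold.

16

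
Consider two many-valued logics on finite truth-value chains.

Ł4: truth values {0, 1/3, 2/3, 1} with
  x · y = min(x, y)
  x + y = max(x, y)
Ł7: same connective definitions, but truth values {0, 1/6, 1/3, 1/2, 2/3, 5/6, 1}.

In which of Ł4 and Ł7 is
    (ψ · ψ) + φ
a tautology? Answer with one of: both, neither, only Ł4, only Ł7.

neither

In Ł4: at φ = 0, ψ = 0 the value is 0 — not a tautology.
In Ł7: at φ = 0, ψ = 0 the value is 0 — not a tautology.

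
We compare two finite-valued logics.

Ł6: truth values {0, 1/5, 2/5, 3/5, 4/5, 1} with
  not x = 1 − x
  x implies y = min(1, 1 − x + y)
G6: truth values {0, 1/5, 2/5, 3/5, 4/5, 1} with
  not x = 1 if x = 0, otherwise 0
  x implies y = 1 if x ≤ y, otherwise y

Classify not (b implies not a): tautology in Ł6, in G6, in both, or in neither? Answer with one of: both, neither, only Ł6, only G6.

In Ł6: at a = 0, b = 0 the value is 0 — not a tautology.
In G6: at a = 0, b = 0 the value is 0 — not a tautology.

neither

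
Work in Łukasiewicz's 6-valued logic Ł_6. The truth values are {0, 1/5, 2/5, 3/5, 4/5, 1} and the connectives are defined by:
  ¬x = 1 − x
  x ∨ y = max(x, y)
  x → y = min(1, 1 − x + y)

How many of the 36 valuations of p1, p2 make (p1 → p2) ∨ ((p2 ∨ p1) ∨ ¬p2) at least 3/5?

36

value 1: 30 assignments (counts)
value 4/5: 6 assignments (counts)
So 36 of the 36 assignments meet the threshold.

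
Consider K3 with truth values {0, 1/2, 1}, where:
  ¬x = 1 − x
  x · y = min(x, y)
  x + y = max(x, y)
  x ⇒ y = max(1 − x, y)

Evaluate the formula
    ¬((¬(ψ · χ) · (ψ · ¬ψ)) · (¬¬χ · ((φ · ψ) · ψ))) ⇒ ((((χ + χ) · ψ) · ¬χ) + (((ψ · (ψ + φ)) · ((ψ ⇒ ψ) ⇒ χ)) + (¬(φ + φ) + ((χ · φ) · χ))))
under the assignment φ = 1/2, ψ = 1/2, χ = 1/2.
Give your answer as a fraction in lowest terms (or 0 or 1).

ψ · χ = 1/2 · 1/2 = 1/2
¬(ψ · χ) = ¬1/2 = 1/2
¬ψ = ¬1/2 = 1/2
ψ · ¬ψ = 1/2 · 1/2 = 1/2
¬(ψ · χ) · (ψ · ¬ψ) = 1/2 · 1/2 = 1/2
¬χ = ¬1/2 = 1/2
¬¬χ = ¬1/2 = 1/2
φ · ψ = 1/2 · 1/2 = 1/2
(φ · ψ) · ψ = 1/2 · 1/2 = 1/2
¬¬χ · ((φ · ψ) · ψ) = 1/2 · 1/2 = 1/2
(¬(ψ · χ) · (ψ · ¬ψ)) · (¬¬χ · ((φ · ψ) · ψ)) = 1/2 · 1/2 = 1/2
¬((¬(ψ · χ) · (ψ · ¬ψ)) · (¬¬χ · ((φ · ψ) · ψ))) = ¬1/2 = 1/2
χ + χ = 1/2 + 1/2 = 1/2
(χ + χ) · ψ = 1/2 · 1/2 = 1/2
¬χ = ¬1/2 = 1/2
((χ + χ) · ψ) · ¬χ = 1/2 · 1/2 = 1/2
ψ + φ = 1/2 + 1/2 = 1/2
ψ · (ψ + φ) = 1/2 · 1/2 = 1/2
ψ ⇒ ψ = 1/2 ⇒ 1/2 = 1/2
(ψ ⇒ ψ) ⇒ χ = 1/2 ⇒ 1/2 = 1/2
(ψ · (ψ + φ)) · ((ψ ⇒ ψ) ⇒ χ) = 1/2 · 1/2 = 1/2
φ + φ = 1/2 + 1/2 = 1/2
¬(φ + φ) = ¬1/2 = 1/2
χ · φ = 1/2 · 1/2 = 1/2
(χ · φ) · χ = 1/2 · 1/2 = 1/2
¬(φ + φ) + ((χ · φ) · χ) = 1/2 + 1/2 = 1/2
((ψ · (ψ + φ)) · ((ψ ⇒ ψ) ⇒ χ)) + (¬(φ + φ) + ((χ · φ) · χ)) = 1/2 + 1/2 = 1/2
(((χ + χ) · ψ) · ¬χ) + (((ψ · (ψ + φ)) · ((ψ ⇒ ψ) ⇒ χ)) + (¬(φ + φ) + ((χ · φ) · χ))) = 1/2 + 1/2 = 1/2
¬((¬(ψ · χ) · (ψ · ¬ψ)) · (¬¬χ · ((φ · ψ) · ψ))) ⇒ ((((χ + χ) · ψ) · ¬χ) + (((ψ · (ψ + φ)) · ((ψ ⇒ ψ) ⇒ χ)) + (¬(φ + φ) + ((χ · φ) · χ)))) = 1/2 ⇒ 1/2 = 1/2

1/2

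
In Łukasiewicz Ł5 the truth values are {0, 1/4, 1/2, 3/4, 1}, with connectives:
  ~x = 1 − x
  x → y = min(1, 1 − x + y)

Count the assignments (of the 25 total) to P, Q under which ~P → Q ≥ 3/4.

19

value 1: 15 assignments (counts)
value 3/4: 4 assignments (counts)
value 1/2: 3 assignments
value 1/4: 2 assignments
value 0: 1 assignment
So 19 of the 25 assignments meet the threshold.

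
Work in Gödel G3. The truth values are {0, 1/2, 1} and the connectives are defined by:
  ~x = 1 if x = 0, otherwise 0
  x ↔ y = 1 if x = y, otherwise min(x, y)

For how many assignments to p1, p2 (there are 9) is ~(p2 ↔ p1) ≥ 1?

p1 = 0, p2 = 0 ↦ 0  <
p1 = 0, p2 = 1/2 ↦ 1  ≥
p1 = 0, p2 = 1 ↦ 1  ≥
p1 = 1/2, p2 = 0 ↦ 1  ≥
p1 = 1/2, p2 = 1/2 ↦ 0  <
p1 = 1/2, p2 = 1 ↦ 0  <
p1 = 1, p2 = 0 ↦ 1  ≥
p1 = 1, p2 = 1/2 ↦ 0  <
p1 = 1, p2 = 1 ↦ 0  <
So 4 of the 9 assignments meet the threshold.

4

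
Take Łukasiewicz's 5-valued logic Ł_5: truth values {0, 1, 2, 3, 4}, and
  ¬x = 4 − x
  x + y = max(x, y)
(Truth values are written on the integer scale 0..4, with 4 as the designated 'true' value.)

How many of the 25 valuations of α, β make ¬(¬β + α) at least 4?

value 4: 1 assignment (counts)
value 3: 3 assignments
value 2: 5 assignments
value 1: 7 assignments
value 0: 9 assignments
So 1 of the 25 assignments meets the threshold.

1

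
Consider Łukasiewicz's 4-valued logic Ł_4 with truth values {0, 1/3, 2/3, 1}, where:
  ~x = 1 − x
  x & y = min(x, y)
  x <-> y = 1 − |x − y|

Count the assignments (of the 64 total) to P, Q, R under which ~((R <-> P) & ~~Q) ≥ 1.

value 1: 22 assignments (counts)
value 2/3: 22 assignments
value 1/3: 16 assignments
value 0: 4 assignments
So 22 of the 64 assignments meet the threshold.

22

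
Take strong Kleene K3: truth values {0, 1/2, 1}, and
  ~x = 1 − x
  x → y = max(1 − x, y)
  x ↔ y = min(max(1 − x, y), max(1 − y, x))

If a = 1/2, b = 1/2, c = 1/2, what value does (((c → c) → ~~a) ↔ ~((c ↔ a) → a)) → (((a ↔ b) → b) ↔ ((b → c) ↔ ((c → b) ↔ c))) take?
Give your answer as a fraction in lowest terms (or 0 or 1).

1/2

c → c = 1/2 → 1/2 = 1/2
~a = ~1/2 = 1/2
~~a = ~1/2 = 1/2
(c → c) → ~~a = 1/2 → 1/2 = 1/2
c ↔ a = 1/2 ↔ 1/2 = 1/2
(c ↔ a) → a = 1/2 → 1/2 = 1/2
~((c ↔ a) → a) = ~1/2 = 1/2
((c → c) → ~~a) ↔ ~((c ↔ a) → a) = 1/2 ↔ 1/2 = 1/2
a ↔ b = 1/2 ↔ 1/2 = 1/2
(a ↔ b) → b = 1/2 → 1/2 = 1/2
b → c = 1/2 → 1/2 = 1/2
c → b = 1/2 → 1/2 = 1/2
(c → b) ↔ c = 1/2 ↔ 1/2 = 1/2
(b → c) ↔ ((c → b) ↔ c) = 1/2 ↔ 1/2 = 1/2
((a ↔ b) → b) ↔ ((b → c) ↔ ((c → b) ↔ c)) = 1/2 ↔ 1/2 = 1/2
(((c → c) → ~~a) ↔ ~((c ↔ a) → a)) → (((a ↔ b) → b) ↔ ((b → c) ↔ ((c → b) ↔ c))) = 1/2 → 1/2 = 1/2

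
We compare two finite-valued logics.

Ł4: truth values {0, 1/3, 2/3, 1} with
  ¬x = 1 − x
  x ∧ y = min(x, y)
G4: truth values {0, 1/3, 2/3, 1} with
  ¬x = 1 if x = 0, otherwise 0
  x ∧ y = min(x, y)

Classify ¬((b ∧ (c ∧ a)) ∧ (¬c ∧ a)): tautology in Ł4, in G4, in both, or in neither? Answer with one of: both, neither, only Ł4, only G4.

In Ł4: at a = 1/3, b = 1/3, c = 1/3 the value is 2/3 — not a tautology.
In G4: every assignment gives 1 — tautology.

only G4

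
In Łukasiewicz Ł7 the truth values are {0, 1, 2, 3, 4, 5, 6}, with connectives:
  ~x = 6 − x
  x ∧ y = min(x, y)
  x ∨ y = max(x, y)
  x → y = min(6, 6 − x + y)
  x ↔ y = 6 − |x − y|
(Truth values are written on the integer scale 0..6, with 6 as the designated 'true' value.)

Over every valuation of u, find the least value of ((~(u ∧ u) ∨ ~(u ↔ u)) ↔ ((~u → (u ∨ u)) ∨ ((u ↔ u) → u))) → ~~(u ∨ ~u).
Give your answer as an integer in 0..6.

Take u = 2:
u ∧ u = 2 ∧ 2 = 2
~(u ∧ u) = ~2 = 4
u ↔ u = 2 ↔ 2 = 6
~(u ↔ u) = ~6 = 0
~(u ∧ u) ∨ ~(u ↔ u) = 4 ∨ 0 = 4
~u = ~2 = 4
u ∨ u = 2 ∨ 2 = 2
~u → (u ∨ u) = 4 → 2 = 4
u ↔ u = 2 ↔ 2 = 6
(u ↔ u) → u = 6 → 2 = 2
(~u → (u ∨ u)) ∨ ((u ↔ u) → u) = 4 ∨ 2 = 4
(~(u ∧ u) ∨ ~(u ↔ u)) ↔ ((~u → (u ∨ u)) ∨ ((u ↔ u) → u)) = 4 ↔ 4 = 6
~u = ~2 = 4
u ∨ ~u = 2 ∨ 4 = 4
~(u ∨ ~u) = ~4 = 2
~~(u ∨ ~u) = ~2 = 4
((~(u ∧ u) ∨ ~(u ↔ u)) ↔ ((~u → (u ∨ u)) ∨ ((u ↔ u) → u))) → ~~(u ∨ ~u) = 6 → 4 = 4
No assignment yields a value below 4, so this is the minimum.

4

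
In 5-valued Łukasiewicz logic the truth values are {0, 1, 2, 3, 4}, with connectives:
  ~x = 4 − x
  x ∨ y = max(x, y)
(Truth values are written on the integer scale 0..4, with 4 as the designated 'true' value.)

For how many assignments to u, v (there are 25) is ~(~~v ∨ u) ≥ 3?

4

value 4: 1 assignment (counts)
value 3: 3 assignments (counts)
value 2: 5 assignments
value 1: 7 assignments
value 0: 9 assignments
So 4 of the 25 assignments meet the threshold.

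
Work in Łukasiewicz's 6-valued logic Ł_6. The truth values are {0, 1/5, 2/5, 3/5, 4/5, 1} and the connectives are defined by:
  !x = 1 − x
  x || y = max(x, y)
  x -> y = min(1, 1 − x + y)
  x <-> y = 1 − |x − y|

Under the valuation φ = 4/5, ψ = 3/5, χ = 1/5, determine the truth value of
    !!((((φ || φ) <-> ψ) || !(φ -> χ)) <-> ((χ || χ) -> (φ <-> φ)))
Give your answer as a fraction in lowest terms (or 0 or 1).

φ || φ = 4/5 || 4/5 = 4/5
(φ || φ) <-> ψ = 4/5 <-> 3/5 = 4/5
φ -> χ = 4/5 -> 1/5 = 2/5
!(φ -> χ) = !2/5 = 3/5
((φ || φ) <-> ψ) || !(φ -> χ) = 4/5 || 3/5 = 4/5
χ || χ = 1/5 || 1/5 = 1/5
φ <-> φ = 4/5 <-> 4/5 = 1
(χ || χ) -> (φ <-> φ) = 1/5 -> 1 = 1
(((φ || φ) <-> ψ) || !(φ -> χ)) <-> ((χ || χ) -> (φ <-> φ)) = 4/5 <-> 1 = 4/5
!((((φ || φ) <-> ψ) || !(φ -> χ)) <-> ((χ || χ) -> (φ <-> φ))) = !4/5 = 1/5
!!((((φ || φ) <-> ψ) || !(φ -> χ)) <-> ((χ || χ) -> (φ <-> φ))) = !1/5 = 4/5

4/5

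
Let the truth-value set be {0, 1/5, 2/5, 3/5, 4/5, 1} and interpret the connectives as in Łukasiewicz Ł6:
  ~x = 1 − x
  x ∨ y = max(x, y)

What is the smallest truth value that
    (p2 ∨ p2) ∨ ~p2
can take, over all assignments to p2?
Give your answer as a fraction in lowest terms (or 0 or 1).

Take p2 = 2/5:
p2 ∨ p2 = 2/5 ∨ 2/5 = 2/5
~p2 = ~2/5 = 3/5
(p2 ∨ p2) ∨ ~p2 = 2/5 ∨ 3/5 = 3/5
No assignment yields a value below 3/5, so this is the minimum.

3/5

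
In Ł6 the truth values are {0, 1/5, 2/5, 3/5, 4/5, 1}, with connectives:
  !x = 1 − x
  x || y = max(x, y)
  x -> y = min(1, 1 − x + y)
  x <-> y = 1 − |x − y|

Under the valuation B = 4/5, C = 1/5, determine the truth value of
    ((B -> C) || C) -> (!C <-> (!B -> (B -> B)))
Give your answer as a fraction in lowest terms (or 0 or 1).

B -> C = 4/5 -> 1/5 = 2/5
(B -> C) || C = 2/5 || 1/5 = 2/5
!C = !1/5 = 4/5
!B = !4/5 = 1/5
B -> B = 4/5 -> 4/5 = 1
!B -> (B -> B) = 1/5 -> 1 = 1
!C <-> (!B -> (B -> B)) = 4/5 <-> 1 = 4/5
((B -> C) || C) -> (!C <-> (!B -> (B -> B))) = 2/5 -> 4/5 = 1

1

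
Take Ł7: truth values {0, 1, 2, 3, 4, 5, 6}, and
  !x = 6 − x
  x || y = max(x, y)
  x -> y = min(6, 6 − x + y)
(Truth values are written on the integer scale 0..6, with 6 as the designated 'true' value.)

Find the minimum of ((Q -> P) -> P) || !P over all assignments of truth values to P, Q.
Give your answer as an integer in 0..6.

Take P = 3, Q = 0:
Q -> P = 0 -> 3 = 6
(Q -> P) -> P = 6 -> 3 = 3
!P = !3 = 3
((Q -> P) -> P) || !P = 3 || 3 = 3
No assignment yields a value below 3, so this is the minimum.

3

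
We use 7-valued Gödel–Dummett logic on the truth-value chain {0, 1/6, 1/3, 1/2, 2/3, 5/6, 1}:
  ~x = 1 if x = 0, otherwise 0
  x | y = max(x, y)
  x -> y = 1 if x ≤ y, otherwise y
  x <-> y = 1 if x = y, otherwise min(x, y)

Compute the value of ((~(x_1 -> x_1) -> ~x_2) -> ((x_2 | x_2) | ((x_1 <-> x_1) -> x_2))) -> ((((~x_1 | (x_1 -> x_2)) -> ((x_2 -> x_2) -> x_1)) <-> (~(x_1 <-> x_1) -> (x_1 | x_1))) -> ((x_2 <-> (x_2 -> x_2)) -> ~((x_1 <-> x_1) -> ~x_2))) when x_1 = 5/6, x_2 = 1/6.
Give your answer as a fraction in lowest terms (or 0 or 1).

x_1 -> x_1 = 5/6 -> 5/6 = 1
~(x_1 -> x_1) = ~1 = 0
~x_2 = ~1/6 = 0
~(x_1 -> x_1) -> ~x_2 = 0 -> 0 = 1
x_2 | x_2 = 1/6 | 1/6 = 1/6
x_1 <-> x_1 = 5/6 <-> 5/6 = 1
(x_1 <-> x_1) -> x_2 = 1 -> 1/6 = 1/6
(x_2 | x_2) | ((x_1 <-> x_1) -> x_2) = 1/6 | 1/6 = 1/6
(~(x_1 -> x_1) -> ~x_2) -> ((x_2 | x_2) | ((x_1 <-> x_1) -> x_2)) = 1 -> 1/6 = 1/6
~x_1 = ~5/6 = 0
x_1 -> x_2 = 5/6 -> 1/6 = 1/6
~x_1 | (x_1 -> x_2) = 0 | 1/6 = 1/6
x_2 -> x_2 = 1/6 -> 1/6 = 1
(x_2 -> x_2) -> x_1 = 1 -> 5/6 = 5/6
(~x_1 | (x_1 -> x_2)) -> ((x_2 -> x_2) -> x_1) = 1/6 -> 5/6 = 1
x_1 <-> x_1 = 5/6 <-> 5/6 = 1
~(x_1 <-> x_1) = ~1 = 0
x_1 | x_1 = 5/6 | 5/6 = 5/6
~(x_1 <-> x_1) -> (x_1 | x_1) = 0 -> 5/6 = 1
((~x_1 | (x_1 -> x_2)) -> ((x_2 -> x_2) -> x_1)) <-> (~(x_1 <-> x_1) -> (x_1 | x_1)) = 1 <-> 1 = 1
x_2 -> x_2 = 1/6 -> 1/6 = 1
x_2 <-> (x_2 -> x_2) = 1/6 <-> 1 = 1/6
x_1 <-> x_1 = 5/6 <-> 5/6 = 1
~x_2 = ~1/6 = 0
(x_1 <-> x_1) -> ~x_2 = 1 -> 0 = 0
~((x_1 <-> x_1) -> ~x_2) = ~0 = 1
(x_2 <-> (x_2 -> x_2)) -> ~((x_1 <-> x_1) -> ~x_2) = 1/6 -> 1 = 1
(((~x_1 | (x_1 -> x_2)) -> ((x_2 -> x_2) -> x_1)) <-> (~(x_1 <-> x_1) -> (x_1 | x_1))) -> ((x_2 <-> (x_2 -> x_2)) -> ~((x_1 <-> x_1) -> ~x_2)) = 1 -> 1 = 1
((~(x_1 -> x_1) -> ~x_2) -> ((x_2 | x_2) | ((x_1 <-> x_1) -> x_2))) -> ((((~x_1 | (x_1 -> x_2)) -> ((x_2 -> x_2) -> x_1)) <-> (~(x_1 <-> x_1) -> (x_1 | x_1))) -> ((x_2 <-> (x_2 -> x_2)) -> ~((x_1 <-> x_1) -> ~x_2))) = 1/6 -> 1 = 1

1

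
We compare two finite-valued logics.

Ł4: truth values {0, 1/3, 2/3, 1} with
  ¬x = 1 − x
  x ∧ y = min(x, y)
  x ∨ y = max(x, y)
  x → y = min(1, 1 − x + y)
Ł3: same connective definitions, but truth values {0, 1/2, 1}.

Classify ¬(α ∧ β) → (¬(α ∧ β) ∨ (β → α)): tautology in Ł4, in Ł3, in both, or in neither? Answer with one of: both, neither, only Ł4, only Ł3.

both

In Ł4: every assignment gives 1 — tautology.
In Ł3: every assignment gives 1 — tautology.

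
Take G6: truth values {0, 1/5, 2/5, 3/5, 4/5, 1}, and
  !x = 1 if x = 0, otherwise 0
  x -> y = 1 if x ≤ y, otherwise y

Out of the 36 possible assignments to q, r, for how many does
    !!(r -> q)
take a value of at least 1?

31

value 1: 31 assignments (counts)
value 0: 5 assignments
So 31 of the 36 assignments meet the threshold.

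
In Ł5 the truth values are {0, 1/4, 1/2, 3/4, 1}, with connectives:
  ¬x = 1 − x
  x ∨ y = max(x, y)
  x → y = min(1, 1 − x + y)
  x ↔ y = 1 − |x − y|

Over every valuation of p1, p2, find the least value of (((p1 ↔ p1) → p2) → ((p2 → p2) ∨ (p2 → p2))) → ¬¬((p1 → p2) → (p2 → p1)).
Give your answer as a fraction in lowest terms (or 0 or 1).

0

Take p1 = 0, p2 = 1:
p1 ↔ p1 = 0 ↔ 0 = 1
(p1 ↔ p1) → p2 = 1 → 1 = 1
p2 → p2 = 1 → 1 = 1
p2 → p2 = 1 → 1 = 1
(p2 → p2) ∨ (p2 → p2) = 1 ∨ 1 = 1
((p1 ↔ p1) → p2) → ((p2 → p2) ∨ (p2 → p2)) = 1 → 1 = 1
p1 → p2 = 0 → 1 = 1
p2 → p1 = 1 → 0 = 0
(p1 → p2) → (p2 → p1) = 1 → 0 = 0
¬((p1 → p2) → (p2 → p1)) = ¬0 = 1
¬¬((p1 → p2) → (p2 → p1)) = ¬1 = 0
(((p1 ↔ p1) → p2) → ((p2 → p2) ∨ (p2 → p2))) → ¬¬((p1 → p2) → (p2 → p1)) = 1 → 0 = 0
No assignment yields a value below 0, so this is the minimum.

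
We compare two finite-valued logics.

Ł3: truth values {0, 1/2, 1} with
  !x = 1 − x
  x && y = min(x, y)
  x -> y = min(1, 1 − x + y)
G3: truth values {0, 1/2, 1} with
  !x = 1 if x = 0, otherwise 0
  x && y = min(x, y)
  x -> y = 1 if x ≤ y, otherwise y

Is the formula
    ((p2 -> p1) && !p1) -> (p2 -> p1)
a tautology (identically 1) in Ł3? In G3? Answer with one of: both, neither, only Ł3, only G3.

both

In Ł3: every assignment gives 1 — tautology.
In G3: every assignment gives 1 — tautology.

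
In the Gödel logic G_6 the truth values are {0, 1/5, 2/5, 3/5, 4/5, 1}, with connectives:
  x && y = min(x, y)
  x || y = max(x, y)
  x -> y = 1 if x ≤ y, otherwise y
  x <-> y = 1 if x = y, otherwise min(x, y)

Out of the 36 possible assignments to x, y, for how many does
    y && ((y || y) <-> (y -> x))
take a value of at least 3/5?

value 1: 1 assignment (counts)
value 4/5: 3 assignments (counts)
value 3/5: 5 assignments (counts)
value 2/5: 7 assignments
value 1/5: 9 assignments
value 0: 11 assignments
So 9 of the 36 assignments meet the threshold.

9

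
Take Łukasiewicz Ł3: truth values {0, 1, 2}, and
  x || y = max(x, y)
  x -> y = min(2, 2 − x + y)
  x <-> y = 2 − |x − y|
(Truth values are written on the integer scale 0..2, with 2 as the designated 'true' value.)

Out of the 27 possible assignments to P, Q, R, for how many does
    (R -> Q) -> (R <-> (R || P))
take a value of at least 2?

value 2: 19 assignments (counts)
value 1: 5 assignments
value 0: 3 assignments
So 19 of the 27 assignments meet the threshold.

19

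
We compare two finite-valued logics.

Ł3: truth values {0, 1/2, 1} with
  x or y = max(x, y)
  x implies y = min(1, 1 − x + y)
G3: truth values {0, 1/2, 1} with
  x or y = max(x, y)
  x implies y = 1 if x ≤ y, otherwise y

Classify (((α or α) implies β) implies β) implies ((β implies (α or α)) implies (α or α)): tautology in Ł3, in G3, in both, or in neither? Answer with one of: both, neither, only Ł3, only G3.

only Ł3

In Ł3: every assignment gives 1 — tautology.
In G3: at α = 1/2, β = 0 the value is 1/2 — not a tautology.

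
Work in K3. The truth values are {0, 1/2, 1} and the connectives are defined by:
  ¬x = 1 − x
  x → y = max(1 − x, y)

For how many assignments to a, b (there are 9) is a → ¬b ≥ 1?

a = 0, b = 0 ↦ 1  ≥
a = 0, b = 1/2 ↦ 1  ≥
a = 0, b = 1 ↦ 1  ≥
a = 1/2, b = 0 ↦ 1  ≥
a = 1/2, b = 1/2 ↦ 1/2  <
a = 1/2, b = 1 ↦ 1/2  <
a = 1, b = 0 ↦ 1  ≥
a = 1, b = 1/2 ↦ 1/2  <
a = 1, b = 1 ↦ 0  <
So 5 of the 9 assignments meet the threshold.

5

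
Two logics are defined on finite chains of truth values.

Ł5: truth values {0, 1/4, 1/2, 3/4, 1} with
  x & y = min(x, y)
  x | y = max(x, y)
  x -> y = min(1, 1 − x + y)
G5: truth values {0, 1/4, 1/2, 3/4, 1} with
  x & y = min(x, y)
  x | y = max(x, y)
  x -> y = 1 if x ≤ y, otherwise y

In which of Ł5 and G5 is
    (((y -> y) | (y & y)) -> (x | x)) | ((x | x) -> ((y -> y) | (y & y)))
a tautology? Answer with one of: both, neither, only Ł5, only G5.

both

In Ł5: every assignment gives 1 — tautology.
In G5: every assignment gives 1 — tautology.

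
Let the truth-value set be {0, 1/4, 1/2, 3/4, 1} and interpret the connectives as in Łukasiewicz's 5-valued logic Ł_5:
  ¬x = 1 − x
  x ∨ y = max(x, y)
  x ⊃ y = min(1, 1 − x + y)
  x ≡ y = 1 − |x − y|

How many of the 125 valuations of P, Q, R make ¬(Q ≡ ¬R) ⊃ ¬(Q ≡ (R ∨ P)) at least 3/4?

94

value 1: 82 assignments (counts)
value 3/4: 12 assignments (counts)
value 1/2: 22 assignments
value 1/4: 3 assignments
value 0: 6 assignments
So 94 of the 125 assignments meet the threshold.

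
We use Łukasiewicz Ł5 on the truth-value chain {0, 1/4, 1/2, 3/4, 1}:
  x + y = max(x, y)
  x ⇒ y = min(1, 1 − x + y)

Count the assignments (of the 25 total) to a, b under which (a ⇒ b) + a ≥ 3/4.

value 1: 19 assignments (counts)
value 3/4: 5 assignments (counts)
value 1/2: 1 assignment
So 24 of the 25 assignments meet the threshold.

24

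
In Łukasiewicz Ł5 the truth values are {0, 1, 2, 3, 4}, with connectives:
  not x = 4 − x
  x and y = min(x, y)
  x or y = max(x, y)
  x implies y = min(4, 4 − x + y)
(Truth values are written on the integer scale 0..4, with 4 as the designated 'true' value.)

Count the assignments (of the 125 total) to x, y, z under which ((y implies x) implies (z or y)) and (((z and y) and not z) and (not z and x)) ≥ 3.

0

value 2: 9 assignments
value 1: 39 assignments
value 0: 77 assignments
So 0 of the 125 assignments meet the threshold.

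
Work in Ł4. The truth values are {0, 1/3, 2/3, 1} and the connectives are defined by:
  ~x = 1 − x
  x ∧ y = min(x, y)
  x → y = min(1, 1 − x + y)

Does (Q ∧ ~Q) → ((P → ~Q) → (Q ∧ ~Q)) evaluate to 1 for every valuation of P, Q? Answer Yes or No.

Yes

P = 0, Q = 0 ↦ 1
P = 0, Q = 1/3 ↦ 1
P = 0, Q = 2/3 ↦ 1
P = 0, Q = 1 ↦ 1
P = 1/3, Q = 0 ↦ 1
P = 1/3, Q = 1/3 ↦ 1
P = 1/3, Q = 2/3 ↦ 1
P = 1/3, Q = 1 ↦ 1
P = 2/3, Q = 0 ↦ 1
P = 2/3, Q = 1/3 ↦ 1
P = 2/3, Q = 2/3 ↦ 1
P = 2/3, Q = 1 ↦ 1
P = 1, Q = 0 ↦ 1
P = 1, Q = 1/3 ↦ 1
P = 1, Q = 2/3 ↦ 1
P = 1, Q = 1 ↦ 1
Every assignment gives a value ≥ 1.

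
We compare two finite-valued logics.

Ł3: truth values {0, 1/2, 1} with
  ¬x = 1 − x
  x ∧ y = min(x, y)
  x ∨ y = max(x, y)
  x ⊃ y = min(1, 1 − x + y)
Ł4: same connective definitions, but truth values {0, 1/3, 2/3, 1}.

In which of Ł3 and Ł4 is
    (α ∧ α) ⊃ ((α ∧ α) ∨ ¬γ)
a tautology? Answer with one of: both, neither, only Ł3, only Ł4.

both

In Ł3: every assignment gives 1 — tautology.
In Ł4: every assignment gives 1 — tautology.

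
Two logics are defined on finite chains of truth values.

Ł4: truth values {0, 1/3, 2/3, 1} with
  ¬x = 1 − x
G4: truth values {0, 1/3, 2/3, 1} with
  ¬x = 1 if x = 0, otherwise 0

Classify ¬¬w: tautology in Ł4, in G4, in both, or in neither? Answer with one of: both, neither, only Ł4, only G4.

neither

In Ł4: at w = 0 the value is 0 — not a tautology.
In G4: at w = 0 the value is 0 — not a tautology.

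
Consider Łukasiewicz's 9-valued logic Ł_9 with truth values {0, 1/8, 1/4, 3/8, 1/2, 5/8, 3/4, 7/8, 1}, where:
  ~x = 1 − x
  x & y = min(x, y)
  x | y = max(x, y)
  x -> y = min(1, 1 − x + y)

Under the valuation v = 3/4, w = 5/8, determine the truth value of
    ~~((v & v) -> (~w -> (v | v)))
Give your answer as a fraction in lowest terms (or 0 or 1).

1

v & v = 3/4 & 3/4 = 3/4
~w = ~5/8 = 3/8
v | v = 3/4 | 3/4 = 3/4
~w -> (v | v) = 3/8 -> 3/4 = 1
(v & v) -> (~w -> (v | v)) = 3/4 -> 1 = 1
~((v & v) -> (~w -> (v | v))) = ~1 = 0
~~((v & v) -> (~w -> (v | v))) = ~0 = 1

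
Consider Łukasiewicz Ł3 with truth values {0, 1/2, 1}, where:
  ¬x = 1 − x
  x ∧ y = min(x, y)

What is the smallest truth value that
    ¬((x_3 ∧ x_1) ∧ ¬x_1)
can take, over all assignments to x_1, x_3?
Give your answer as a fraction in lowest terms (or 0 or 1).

1/2

Take x_1 = 1/2, x_3 = 1/2:
x_3 ∧ x_1 = 1/2 ∧ 1/2 = 1/2
¬x_1 = ¬1/2 = 1/2
(x_3 ∧ x_1) ∧ ¬x_1 = 1/2 ∧ 1/2 = 1/2
¬((x_3 ∧ x_1) ∧ ¬x_1) = ¬1/2 = 1/2
No assignment yields a value below 1/2, so this is the minimum.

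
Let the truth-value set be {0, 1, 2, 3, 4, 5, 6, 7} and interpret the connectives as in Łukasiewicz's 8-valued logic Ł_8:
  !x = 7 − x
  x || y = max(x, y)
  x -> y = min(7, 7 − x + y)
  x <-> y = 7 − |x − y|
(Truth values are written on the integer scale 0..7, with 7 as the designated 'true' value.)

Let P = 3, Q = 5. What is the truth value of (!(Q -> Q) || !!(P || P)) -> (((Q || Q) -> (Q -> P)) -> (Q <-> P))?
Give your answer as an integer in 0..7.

7

Q -> Q = 5 -> 5 = 7
!(Q -> Q) = !7 = 0
P || P = 3 || 3 = 3
!(P || P) = !3 = 4
!!(P || P) = !4 = 3
!(Q -> Q) || !!(P || P) = 0 || 3 = 3
Q || Q = 5 || 5 = 5
Q -> P = 5 -> 3 = 5
(Q || Q) -> (Q -> P) = 5 -> 5 = 7
Q <-> P = 5 <-> 3 = 5
((Q || Q) -> (Q -> P)) -> (Q <-> P) = 7 -> 5 = 5
(!(Q -> Q) || !!(P || P)) -> (((Q || Q) -> (Q -> P)) -> (Q <-> P)) = 3 -> 5 = 7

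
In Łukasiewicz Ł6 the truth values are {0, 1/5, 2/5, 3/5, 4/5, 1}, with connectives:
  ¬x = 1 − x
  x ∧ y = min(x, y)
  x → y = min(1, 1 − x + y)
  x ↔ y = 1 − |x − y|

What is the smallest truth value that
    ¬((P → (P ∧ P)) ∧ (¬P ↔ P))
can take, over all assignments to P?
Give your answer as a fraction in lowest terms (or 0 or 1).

1/5

Take P = 2/5:
P ∧ P = 2/5 ∧ 2/5 = 2/5
P → (P ∧ P) = 2/5 → 2/5 = 1
¬P = ¬2/5 = 3/5
¬P ↔ P = 3/5 ↔ 2/5 = 4/5
(P → (P ∧ P)) ∧ (¬P ↔ P) = 1 ∧ 4/5 = 4/5
¬((P → (P ∧ P)) ∧ (¬P ↔ P)) = ¬4/5 = 1/5
No assignment yields a value below 1/5, so this is the minimum.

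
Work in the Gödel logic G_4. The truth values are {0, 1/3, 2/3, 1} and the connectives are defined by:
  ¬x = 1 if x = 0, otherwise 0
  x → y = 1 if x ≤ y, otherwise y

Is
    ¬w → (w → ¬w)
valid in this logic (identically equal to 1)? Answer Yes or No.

Yes

w = 0 ↦ 1
w = 1/3 ↦ 1
w = 2/3 ↦ 1
w = 1 ↦ 1
Every assignment gives a value ≥ 1.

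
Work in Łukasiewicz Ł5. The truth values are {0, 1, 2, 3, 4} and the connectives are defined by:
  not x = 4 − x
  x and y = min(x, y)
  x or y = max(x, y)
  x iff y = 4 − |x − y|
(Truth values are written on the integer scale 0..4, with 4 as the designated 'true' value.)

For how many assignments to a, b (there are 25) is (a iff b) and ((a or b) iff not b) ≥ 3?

value 4: 1 assignment (counts)
value 3: 3 assignments (counts)
value 2: 9 assignments
value 1: 5 assignments
value 0: 7 assignments
So 4 of the 25 assignments meet the threshold.

4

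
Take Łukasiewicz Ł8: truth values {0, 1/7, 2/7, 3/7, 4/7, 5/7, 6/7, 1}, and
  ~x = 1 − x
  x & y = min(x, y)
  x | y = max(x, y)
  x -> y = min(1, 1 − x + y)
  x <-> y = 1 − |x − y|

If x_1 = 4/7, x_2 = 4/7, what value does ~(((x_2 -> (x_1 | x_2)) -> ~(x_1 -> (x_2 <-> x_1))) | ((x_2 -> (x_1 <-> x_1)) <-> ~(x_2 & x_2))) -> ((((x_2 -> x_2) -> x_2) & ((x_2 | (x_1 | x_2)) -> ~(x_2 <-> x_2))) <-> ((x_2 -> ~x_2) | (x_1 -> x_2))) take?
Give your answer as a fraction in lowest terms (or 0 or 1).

6/7

x_1 | x_2 = 4/7 | 4/7 = 4/7
x_2 -> (x_1 | x_2) = 4/7 -> 4/7 = 1
x_2 <-> x_1 = 4/7 <-> 4/7 = 1
x_1 -> (x_2 <-> x_1) = 4/7 -> 1 = 1
~(x_1 -> (x_2 <-> x_1)) = ~1 = 0
(x_2 -> (x_1 | x_2)) -> ~(x_1 -> (x_2 <-> x_1)) = 1 -> 0 = 0
x_1 <-> x_1 = 4/7 <-> 4/7 = 1
x_2 -> (x_1 <-> x_1) = 4/7 -> 1 = 1
x_2 & x_2 = 4/7 & 4/7 = 4/7
~(x_2 & x_2) = ~4/7 = 3/7
(x_2 -> (x_1 <-> x_1)) <-> ~(x_2 & x_2) = 1 <-> 3/7 = 3/7
((x_2 -> (x_1 | x_2)) -> ~(x_1 -> (x_2 <-> x_1))) | ((x_2 -> (x_1 <-> x_1)) <-> ~(x_2 & x_2)) = 0 | 3/7 = 3/7
~(((x_2 -> (x_1 | x_2)) -> ~(x_1 -> (x_2 <-> x_1))) | ((x_2 -> (x_1 <-> x_1)) <-> ~(x_2 & x_2))) = ~3/7 = 4/7
x_2 -> x_2 = 4/7 -> 4/7 = 1
(x_2 -> x_2) -> x_2 = 1 -> 4/7 = 4/7
x_1 | x_2 = 4/7 | 4/7 = 4/7
x_2 | (x_1 | x_2) = 4/7 | 4/7 = 4/7
x_2 <-> x_2 = 4/7 <-> 4/7 = 1
~(x_2 <-> x_2) = ~1 = 0
(x_2 | (x_1 | x_2)) -> ~(x_2 <-> x_2) = 4/7 -> 0 = 3/7
((x_2 -> x_2) -> x_2) & ((x_2 | (x_1 | x_2)) -> ~(x_2 <-> x_2)) = 4/7 & 3/7 = 3/7
~x_2 = ~4/7 = 3/7
x_2 -> ~x_2 = 4/7 -> 3/7 = 6/7
x_1 -> x_2 = 4/7 -> 4/7 = 1
(x_2 -> ~x_2) | (x_1 -> x_2) = 6/7 | 1 = 1
(((x_2 -> x_2) -> x_2) & ((x_2 | (x_1 | x_2)) -> ~(x_2 <-> x_2))) <-> ((x_2 -> ~x_2) | (x_1 -> x_2)) = 3/7 <-> 1 = 3/7
~(((x_2 -> (x_1 | x_2)) -> ~(x_1 -> (x_2 <-> x_1))) | ((x_2 -> (x_1 <-> x_1)) <-> ~(x_2 & x_2))) -> ((((x_2 -> x_2) -> x_2) & ((x_2 | (x_1 | x_2)) -> ~(x_2 <-> x_2))) <-> ((x_2 -> ~x_2) | (x_1 -> x_2))) = 4/7 -> 3/7 = 6/7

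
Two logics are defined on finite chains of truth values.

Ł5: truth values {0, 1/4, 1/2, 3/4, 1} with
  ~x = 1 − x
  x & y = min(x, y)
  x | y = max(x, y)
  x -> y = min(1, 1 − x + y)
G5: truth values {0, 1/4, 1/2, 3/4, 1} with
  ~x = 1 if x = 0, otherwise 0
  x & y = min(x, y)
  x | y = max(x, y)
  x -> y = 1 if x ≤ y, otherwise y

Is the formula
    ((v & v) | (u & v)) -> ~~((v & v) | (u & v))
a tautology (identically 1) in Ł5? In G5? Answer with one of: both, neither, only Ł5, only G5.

In Ł5: every assignment gives 1 — tautology.
In G5: every assignment gives 1 — tautology.

both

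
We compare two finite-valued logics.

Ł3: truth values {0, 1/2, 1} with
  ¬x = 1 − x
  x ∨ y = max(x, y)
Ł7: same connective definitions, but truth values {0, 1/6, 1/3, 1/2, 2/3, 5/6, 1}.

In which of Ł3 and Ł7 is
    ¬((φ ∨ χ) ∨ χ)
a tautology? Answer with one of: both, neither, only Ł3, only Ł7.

neither

In Ł3: at φ = 0, χ = 1/2 the value is 1/2 — not a tautology.
In Ł7: at φ = 0, χ = 1/6 the value is 5/6 — not a tautology.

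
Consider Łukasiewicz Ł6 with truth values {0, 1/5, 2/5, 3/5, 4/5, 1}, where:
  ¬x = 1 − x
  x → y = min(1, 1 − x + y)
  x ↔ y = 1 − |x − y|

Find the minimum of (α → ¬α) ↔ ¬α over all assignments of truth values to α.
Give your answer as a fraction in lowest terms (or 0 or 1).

Take α = 2/5:
¬α = ¬2/5 = 3/5
α → ¬α = 2/5 → 3/5 = 1
¬α = ¬2/5 = 3/5
(α → ¬α) ↔ ¬α = 1 ↔ 3/5 = 3/5
No assignment yields a value below 3/5, so this is the minimum.

3/5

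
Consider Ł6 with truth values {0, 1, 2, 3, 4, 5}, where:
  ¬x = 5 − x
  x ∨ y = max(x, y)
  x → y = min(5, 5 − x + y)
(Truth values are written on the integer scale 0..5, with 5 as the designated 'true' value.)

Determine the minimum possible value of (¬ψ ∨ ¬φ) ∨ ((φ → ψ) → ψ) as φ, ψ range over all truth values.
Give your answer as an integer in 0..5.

Take φ = 2, ψ = 2:
¬ψ = ¬2 = 3
¬φ = ¬2 = 3
¬ψ ∨ ¬φ = 3 ∨ 3 = 3
φ → ψ = 2 → 2 = 5
(φ → ψ) → ψ = 5 → 2 = 2
(¬ψ ∨ ¬φ) ∨ ((φ → ψ) → ψ) = 3 ∨ 2 = 3
No assignment yields a value below 3, so this is the minimum.

3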